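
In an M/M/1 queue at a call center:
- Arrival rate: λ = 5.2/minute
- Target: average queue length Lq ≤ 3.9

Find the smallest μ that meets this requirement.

For M/M/1: Lq = λ²/(μ(μ-λ))
Need Lq ≤ 3.9, i.e. μ(μ-λ) ≥ λ²/3.9
μ² - 5.2μ - 27.04/3.9 ≥ 0  →  μ² - 5.2μ - 6.933333 ≥ 0
Quadratic formula (positive root): μ = [λ + √(λ² + 4×6.933333)]/2
Discriminant: 27.04 + 4×6.933333 = 54.77333, √54.77333 = 7.400901
μ ≥ (5.2 + 7.400901)/2 = 6.3005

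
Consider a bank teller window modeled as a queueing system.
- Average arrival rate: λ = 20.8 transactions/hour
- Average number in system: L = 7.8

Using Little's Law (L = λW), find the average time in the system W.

Little's Law: L = λW, so W = L/λ
W = 7.8/20.8 = 0.3750 hours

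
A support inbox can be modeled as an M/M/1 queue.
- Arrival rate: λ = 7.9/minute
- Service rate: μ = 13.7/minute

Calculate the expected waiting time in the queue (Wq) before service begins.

First, compute utilization: ρ = λ/μ = 7.9/13.7 = 0.5766
For M/M/1: Wq = λ/(μ(μ-λ))
Wq = 7.9/(13.7 × (13.7-7.9))
Wq = 7.9/(13.7 × 5.80)
Wq = 0.09942 minutes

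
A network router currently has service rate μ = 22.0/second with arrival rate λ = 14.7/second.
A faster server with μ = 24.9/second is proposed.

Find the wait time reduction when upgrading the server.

System 1: ρ₁ = 14.7/22.0 = 0.6682, W₁ = 1/(22.0-14.7) = 0.13699
System 2: ρ₂ = 14.7/24.9 = 0.5904, W₂ = 1/(24.9-14.7) = 0.098039
Improvement: (W₁-W₂)/W₁ = (0.13699-0.098039)/0.13699 = 28.43%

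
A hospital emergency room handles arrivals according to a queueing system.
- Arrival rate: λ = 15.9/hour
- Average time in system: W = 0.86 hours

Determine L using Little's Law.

Little's Law: L = λW
L = 15.9 × 0.86 = 13.6740 patients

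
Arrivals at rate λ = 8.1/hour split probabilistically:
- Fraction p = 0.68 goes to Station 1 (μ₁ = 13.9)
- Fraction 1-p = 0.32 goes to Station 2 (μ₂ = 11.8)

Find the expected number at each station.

Effective rates: λ₁ = 8.1×0.68 = 5.508, λ₂ = 8.1×0.32 = 2.592
Station 1: ρ₁ = 5.508/13.9 = 0.39626, L₁ = ρ₁/(1-ρ₁) = 0.39626/(1-0.39626) = 0.6563
Station 2: ρ₂ = 2.592/11.8 = 0.21966, L₂ = ρ₂/(1-ρ₂) = 0.21966/(1-0.21966) = 0.2815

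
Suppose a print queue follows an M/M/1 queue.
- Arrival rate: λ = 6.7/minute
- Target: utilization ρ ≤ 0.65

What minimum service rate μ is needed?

ρ = λ/μ, so μ = λ/ρ
μ ≥ 6.7/0.65 = 10.3077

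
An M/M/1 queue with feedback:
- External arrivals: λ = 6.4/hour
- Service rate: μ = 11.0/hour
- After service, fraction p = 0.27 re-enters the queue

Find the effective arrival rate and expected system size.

Effective arrival rate: λ_eff = λ/(1-p) = 6.4/(1-0.27) = 6.4/0.73 = 8.7671
ρ = λ_eff/μ = 8.7671/11.0 = 0.79701
L = ρ/(1-ρ) = 0.79701/(1-0.79701) = 3.9264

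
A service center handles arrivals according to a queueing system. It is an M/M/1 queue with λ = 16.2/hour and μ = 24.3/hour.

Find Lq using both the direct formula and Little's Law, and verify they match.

Method 1 (direct): Lq = λ²/(μ(μ-λ)) = 262.44/(24.3 × 8.10) = 1.3333

Method 2 (Little's Law):
W = 1/(μ-λ) = 1/8.10 = 0.123457
Wq = W - 1/μ = 0.123457 - 0.0411523 = 0.08230
Lq = λWq = 16.2 × 0.08230 = 1.3333 ✔ (matches Method 1)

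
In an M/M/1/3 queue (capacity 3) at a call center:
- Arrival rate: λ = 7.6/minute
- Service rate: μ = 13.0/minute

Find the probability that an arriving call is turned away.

ρ = λ/μ = 7.6/13.0 = 0.584615
P₀ = (1-ρ)/(1-ρ^(K+1)) = (1-0.584615)/(1-0.584615^4) = 0.4154/0.8832 = 0.4703
P_K = P₀×ρ^K = 0.4703 × 0.584615^3 = 0.4703 × 0.1998 = 0.09397
Blocking probability = 9.40%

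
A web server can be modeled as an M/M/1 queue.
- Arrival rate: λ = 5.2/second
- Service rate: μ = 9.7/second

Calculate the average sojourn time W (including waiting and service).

First, compute utilization: ρ = λ/μ = 5.2/9.7 = 0.5361
For M/M/1: W = 1/(μ-λ)
W = 1/(9.7-5.2) = 1/4.50
W = 0.2222 seconds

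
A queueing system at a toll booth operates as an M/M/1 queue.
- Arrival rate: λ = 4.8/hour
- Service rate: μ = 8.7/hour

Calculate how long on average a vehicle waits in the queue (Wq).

First, compute utilization: ρ = λ/μ = 4.8/8.7 = 0.5517
For M/M/1: Wq = λ/(μ(μ-λ))
Wq = 4.8/(8.7 × (8.7-4.8))
Wq = 4.8/(8.7 × 3.90)
Wq = 0.1415 hours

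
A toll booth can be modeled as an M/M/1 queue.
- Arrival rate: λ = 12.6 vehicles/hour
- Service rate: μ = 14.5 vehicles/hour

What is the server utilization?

Server utilization: ρ = λ/μ
ρ = 12.6/14.5 = 0.8690
The server is busy 86.90% of the time.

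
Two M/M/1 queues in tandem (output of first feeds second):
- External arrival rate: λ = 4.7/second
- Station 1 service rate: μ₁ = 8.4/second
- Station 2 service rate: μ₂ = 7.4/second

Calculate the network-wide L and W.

By Jackson's theorem, each station behaves as independent M/M/1.
Station 1: ρ₁ = 4.7/8.4 = 0.5595, L₁ = ρ₁/(1-ρ₁) = λ/(μ₁-λ) = 4.7/3.70 = 1.2703
Station 2: ρ₂ = 4.7/7.4 = 0.6351, L₂ = ρ₂/(1-ρ₂) = λ/(μ₂-λ) = 4.7/2.70 = 1.7407
Total: L = L₁ + L₂ = 1.2703 + 1.7407 = 3.0110
W = L/λ = 3.0110/4.7 = 0.6406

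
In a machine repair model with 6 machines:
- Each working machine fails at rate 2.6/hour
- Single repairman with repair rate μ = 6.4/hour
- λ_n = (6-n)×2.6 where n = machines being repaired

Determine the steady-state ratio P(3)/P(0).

P(3)/P(0) = ∏_{i=0}^{3-1} λ_i/μ_{i+1}
= (6-0)×2.6/6.4 × (6-1)×2.6/6.4 × (6-2)×2.6/6.4
= 8.0457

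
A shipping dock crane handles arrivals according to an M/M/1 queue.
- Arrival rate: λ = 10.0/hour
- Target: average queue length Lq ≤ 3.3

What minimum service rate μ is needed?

For M/M/1: Lq = λ²/(μ(μ-λ))
Need Lq ≤ 3.3, i.e. μ(μ-λ) ≥ λ²/3.3
μ² - 10.0μ - 100.00/3.3 ≥ 0  →  μ² - 10.0μ - 30.30303 ≥ 0
Quadratic formula (positive root): μ = [λ + √(λ² + 4×30.30303)]/2
Discriminant: 100.00 + 4×30.30303 = 221.2121, √221.2121 = 14.8732
μ ≥ (10.0 + 14.8732)/2 = 12.4366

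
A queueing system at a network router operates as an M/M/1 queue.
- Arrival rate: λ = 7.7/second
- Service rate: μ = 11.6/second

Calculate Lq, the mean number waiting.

ρ = λ/μ = 7.7/11.6 = 0.6638
For M/M/1: Lq = λ²/(μ(μ-λ))
Lq = 59.29/(11.6 × 3.90)
Lq = 1.3106 packets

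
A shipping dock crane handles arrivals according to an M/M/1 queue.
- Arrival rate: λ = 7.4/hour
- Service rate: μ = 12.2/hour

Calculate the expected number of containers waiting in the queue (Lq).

ρ = λ/μ = 7.4/12.2 = 0.6066
For M/M/1: Lq = λ²/(μ(μ-λ))
Lq = 54.76/(12.2 × 4.80)
Lq = 0.9351 containers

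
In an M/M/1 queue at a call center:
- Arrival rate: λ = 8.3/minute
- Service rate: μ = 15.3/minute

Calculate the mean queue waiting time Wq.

First, compute utilization: ρ = λ/μ = 8.3/15.3 = 0.5425
For M/M/1: Wq = λ/(μ(μ-λ))
Wq = 8.3/(15.3 × (15.3-8.3))
Wq = 8.3/(15.3 × 7.00)
Wq = 0.07750 minutes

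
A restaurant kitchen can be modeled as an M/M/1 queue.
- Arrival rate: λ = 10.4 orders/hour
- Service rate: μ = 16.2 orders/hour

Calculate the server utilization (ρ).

Server utilization: ρ = λ/μ
ρ = 10.4/16.2 = 0.6420
The server is busy 64.20% of the time.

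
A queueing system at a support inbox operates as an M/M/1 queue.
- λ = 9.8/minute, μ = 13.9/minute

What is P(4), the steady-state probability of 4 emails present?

ρ = λ/μ = 9.8/13.9 = 0.70504
P(n) = (1-ρ)ρⁿ
P(4) = (1-0.70504) × 0.70504^4
P(4) = 0.29496 × 0.24709
P(4) = 0.07288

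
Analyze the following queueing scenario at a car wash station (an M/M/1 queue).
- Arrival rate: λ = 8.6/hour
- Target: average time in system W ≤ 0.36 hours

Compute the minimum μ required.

For M/M/1: W = 1/(μ-λ)
Need W ≤ 0.36, so 1/(μ-λ) ≤ 0.36
μ - λ ≥ 1/0.36 = 2.7778
μ ≥ 8.6 + 2.7778 = 11.3778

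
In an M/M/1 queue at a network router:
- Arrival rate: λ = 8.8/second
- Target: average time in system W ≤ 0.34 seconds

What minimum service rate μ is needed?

For M/M/1: W = 1/(μ-λ)
Need W ≤ 0.34, so 1/(μ-λ) ≤ 0.34
μ - λ ≥ 1/0.34 = 2.9412
μ ≥ 8.8 + 2.9412 = 11.7412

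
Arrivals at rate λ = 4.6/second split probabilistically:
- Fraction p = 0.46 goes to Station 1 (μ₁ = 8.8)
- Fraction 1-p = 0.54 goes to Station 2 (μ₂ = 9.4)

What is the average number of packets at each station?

Effective rates: λ₁ = 4.6×0.46 = 2.116, λ₂ = 4.6×0.54 = 2.484
Station 1: ρ₁ = 2.116/8.8 = 0.24045, L₁ = ρ₁/(1-ρ₁) = 0.24045/(1-0.24045) = 0.3166
Station 2: ρ₂ = 2.484/9.4 = 0.2643, L₂ = ρ₂/(1-ρ₂) = 0.2643/(1-0.2643) = 0.3592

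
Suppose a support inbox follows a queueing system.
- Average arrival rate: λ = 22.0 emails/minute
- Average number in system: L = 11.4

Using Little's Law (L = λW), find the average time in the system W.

Little's Law: L = λW, so W = L/λ
W = 11.4/22.0 = 0.5182 minutes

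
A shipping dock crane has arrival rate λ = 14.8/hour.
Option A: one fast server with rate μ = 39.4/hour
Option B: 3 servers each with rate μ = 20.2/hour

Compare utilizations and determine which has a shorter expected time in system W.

Option A: single server μ = 39.4 (M/M/1)
  ρ_A = 14.8/39.4 = 0.3756
  W_A = 1/(μ-λ) = 1/(39.4-14.8) = 1/24.60 = 0.04065

Option B: 3 servers μ = 20.2 (M/M/3)
  ρ_B = λ/(cμ) = 14.8/(3×20.2) = 0.2442
  Offered load a = λ/μ = cρ = 14.8/20.2 = 0.7327
  P₀ = [ Σₙ₌₀^2 aⁿ/n! + a^3/(3!(1-ρ)) ]⁻¹
  Σ = a^0/0! + a^1/1! + a^2/2! = 1.0000 + 0.7327 + 0.2684 = 2.0011
  a^3/(3!(1-ρ)) = 0.3933/(6 × 0.7558) = 0.08673
  P₀ = 1/(2.0011 + 0.08673) = 0.4790
  Lq = P₀·a^3·ρ / (3!(1-ρ)²) = 0.4790 × 0.3933 × 0.2442 / (6 × 0.5712) = 0.01342
  Wq_B = Lq/λ = 0.013424/14.8 = 0.0009070
  W_B = Wq_B + 1/μ = 0.0009070 + 0.04950 = 0.05041

Since W_A = 0.04065 < W_B = 0.05041, Option A (single fast server) has the shorter time in system.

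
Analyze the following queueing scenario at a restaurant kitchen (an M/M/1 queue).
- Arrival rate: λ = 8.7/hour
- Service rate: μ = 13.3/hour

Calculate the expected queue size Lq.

ρ = λ/μ = 8.7/13.3 = 0.6541
For M/M/1: Lq = λ²/(μ(μ-λ))
Lq = 75.69/(13.3 × 4.60)
Lq = 1.2372 orders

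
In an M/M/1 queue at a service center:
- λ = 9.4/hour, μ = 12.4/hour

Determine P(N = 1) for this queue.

ρ = λ/μ = 9.4/12.4 = 0.7581
P(n) = (1-ρ)ρⁿ
P(1) = (1-0.7581) × 0.7581^1
P(1) = 0.2419 × 0.7581
P(1) = 0.1834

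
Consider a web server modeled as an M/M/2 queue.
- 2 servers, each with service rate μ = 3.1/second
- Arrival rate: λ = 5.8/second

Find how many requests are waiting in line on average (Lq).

Traffic intensity: ρ = λ/(cμ) = 5.8/(2×3.1) = 0.9355
Since ρ = 0.9355 < 1, system is stable.
Offered load a = λ/μ = cρ = 5.8/3.1 = 1.8710
P₀ = [ Σₙ₌₀^1 aⁿ/n! + a^2/(2!(1-ρ)) ]⁻¹
Σ = a^0/0! + a^1/1! = 1.0000 + 1.8710 = 2.8710
a^2/(2!(1-ρ)) = 3.50052/(2 × 0.0645161) = 27.1290
P₀ = 1/(2.8710 + 27.1290) = 0.03333
Lq = P₀·a^2·ρ / (2!(1-ρ)²) = 0.0333333 × 3.50052 × 0.935484 / (2 × 0.00416233) = 13.1124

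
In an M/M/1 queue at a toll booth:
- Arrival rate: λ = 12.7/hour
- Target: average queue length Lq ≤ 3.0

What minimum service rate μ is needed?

For M/M/1: Lq = λ²/(μ(μ-λ))
Need Lq ≤ 3.0, i.e. μ(μ-λ) ≥ λ²/3.0
μ² - 12.7μ - 161.29/3.0 ≥ 0  →  μ² - 12.7μ - 53.76333 ≥ 0
Quadratic formula (positive root): μ = [λ + √(λ² + 4×53.76333)]/2
Discriminant: 161.29 + 4×53.76333 = 376.3433, √376.3433 = 19.3996
μ ≥ (12.7 + 19.3996)/2 = 16.0498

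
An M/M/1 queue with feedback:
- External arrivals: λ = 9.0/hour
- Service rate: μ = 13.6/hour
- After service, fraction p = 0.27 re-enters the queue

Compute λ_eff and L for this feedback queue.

Effective arrival rate: λ_eff = λ/(1-p) = 9.0/(1-0.27) = 9.0/0.73 = 12.32877
ρ = λ_eff/μ = 12.32877/13.6 = 0.906527
L = ρ/(1-ρ) = 0.906527/(1-0.906527) = 9.6983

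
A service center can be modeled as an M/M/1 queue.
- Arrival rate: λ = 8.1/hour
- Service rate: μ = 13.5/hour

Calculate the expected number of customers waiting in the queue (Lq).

ρ = λ/μ = 8.1/13.5 = 0.6000
For M/M/1: Lq = λ²/(μ(μ-λ))
Lq = 65.61/(13.5 × 5.40)
Lq = 0.9000 customers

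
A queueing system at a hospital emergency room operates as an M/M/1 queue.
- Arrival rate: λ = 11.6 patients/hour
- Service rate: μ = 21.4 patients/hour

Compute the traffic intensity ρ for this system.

Server utilization: ρ = λ/μ
ρ = 11.6/21.4 = 0.5421
The server is busy 54.21% of the time.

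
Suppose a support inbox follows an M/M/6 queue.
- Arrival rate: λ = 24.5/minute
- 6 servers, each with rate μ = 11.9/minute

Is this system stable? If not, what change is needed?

Stability requires ρ = λ/(cμ) < 1
ρ = 24.5/(6 × 11.9) = 24.5/71.40 = 0.3431
Since 0.3431 < 1, the system is STABLE.
The servers are busy 34.31% of the time.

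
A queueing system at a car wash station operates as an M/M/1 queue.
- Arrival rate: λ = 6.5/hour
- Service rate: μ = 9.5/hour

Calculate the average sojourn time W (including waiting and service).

First, compute utilization: ρ = λ/μ = 6.5/9.5 = 0.6842
For M/M/1: W = 1/(μ-λ)
W = 1/(9.5-6.5) = 1/3.00
W = 0.3333 hours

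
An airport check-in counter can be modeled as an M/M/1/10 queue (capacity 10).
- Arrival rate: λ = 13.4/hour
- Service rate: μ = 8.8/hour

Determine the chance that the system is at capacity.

ρ = λ/μ = 13.4/8.8 = 1.52273
P₀ = (1-ρ)/(1-ρ^(K+1)) = (1-1.52273)/(1-1.52273^11) = -0.52273/-101.0591 = 0.005173
P_K = P₀×ρ^K = 0.005173 × 1.52273^10 = 0.005173 × 67.0238 = 0.3467
Blocking probability = 34.67%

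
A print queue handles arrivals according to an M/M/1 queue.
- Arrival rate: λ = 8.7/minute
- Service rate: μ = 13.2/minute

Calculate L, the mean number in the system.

ρ = λ/μ = 8.7/13.2 = 0.6591
For M/M/1: L = λ/(μ-λ)
L = 8.7/(13.2-8.7) = 8.7/4.50
L = 1.9333 jobs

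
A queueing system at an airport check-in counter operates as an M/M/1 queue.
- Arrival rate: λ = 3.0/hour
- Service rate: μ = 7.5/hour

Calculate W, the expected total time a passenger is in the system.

First, compute utilization: ρ = λ/μ = 3.0/7.5 = 0.4000
For M/M/1: W = 1/(μ-λ)
W = 1/(7.5-3.0) = 1/4.50
W = 0.2222 hours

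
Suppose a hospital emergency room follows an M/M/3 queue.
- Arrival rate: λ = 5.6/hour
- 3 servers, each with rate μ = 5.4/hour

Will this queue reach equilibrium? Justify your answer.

Stability requires ρ = λ/(cμ) < 1
ρ = 5.6/(3 × 5.4) = 5.6/16.20 = 0.3457
Since 0.3457 < 1, the system is STABLE.
The servers are busy 34.57% of the time.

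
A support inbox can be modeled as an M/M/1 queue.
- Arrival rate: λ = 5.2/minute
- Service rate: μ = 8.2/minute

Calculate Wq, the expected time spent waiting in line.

First, compute utilization: ρ = λ/μ = 5.2/8.2 = 0.6341
For M/M/1: Wq = λ/(μ(μ-λ))
Wq = 5.2/(8.2 × (8.2-5.2))
Wq = 5.2/(8.2 × 3.00)
Wq = 0.2114 minutes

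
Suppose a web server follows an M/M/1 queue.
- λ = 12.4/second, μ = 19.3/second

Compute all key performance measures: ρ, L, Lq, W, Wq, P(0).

Step 1: ρ = λ/μ = 12.4/19.3 = 0.6425
Step 2: L = λ/(μ-λ) = 12.4/6.90 = 1.7971
Step 3: Lq = λ²/(μ(μ-λ)) = 153.76/(19.3×6.90) = 1.1546
Step 4: W = 1/(μ-λ) = 1/6.90 = 0.14493
Step 5: Wq = λ/(μ(μ-λ)) = 12.4/(19.3×6.90) = 0.09311
Step 6: P(0) = 1-ρ = 0.3575
Verify: L = λW = 12.4×0.14493 = 1.7971 ✔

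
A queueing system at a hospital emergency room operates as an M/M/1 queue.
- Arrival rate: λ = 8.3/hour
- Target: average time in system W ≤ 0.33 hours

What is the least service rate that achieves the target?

For M/M/1: W = 1/(μ-λ)
Need W ≤ 0.33, so 1/(μ-λ) ≤ 0.33
μ - λ ≥ 1/0.33 = 3.0303
μ ≥ 8.3 + 3.0303 = 11.3303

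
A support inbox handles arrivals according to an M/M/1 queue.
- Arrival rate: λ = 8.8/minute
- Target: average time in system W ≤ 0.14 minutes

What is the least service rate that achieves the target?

For M/M/1: W = 1/(μ-λ)
Need W ≤ 0.14, so 1/(μ-λ) ≤ 0.14
μ - λ ≥ 1/0.14 = 7.1429
μ ≥ 8.8 + 7.1429 = 15.9429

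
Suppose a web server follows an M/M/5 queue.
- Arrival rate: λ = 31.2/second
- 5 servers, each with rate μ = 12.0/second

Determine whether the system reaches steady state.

Stability requires ρ = λ/(cμ) < 1
ρ = 31.2/(5 × 12.0) = 31.2/60.00 = 0.5200
Since 0.5200 < 1, the system is STABLE.
The servers are busy 52.00% of the time.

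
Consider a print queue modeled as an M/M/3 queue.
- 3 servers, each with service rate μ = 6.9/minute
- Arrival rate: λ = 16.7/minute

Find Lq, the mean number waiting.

Traffic intensity: ρ = λ/(cμ) = 16.7/(3×6.9) = 0.8068
Since ρ = 0.8068 < 1, system is stable.
Offered load a = λ/μ = cρ = 16.7/6.9 = 2.4203
P₀ = [ Σₙ₌₀^2 aⁿ/n! + a^3/(3!(1-ρ)) ]⁻¹
Σ = a^0/0! + a^1/1! + a^2/2! = 1.0000 + 2.4203 + 2.9289 = 6.3492
a^3/(3!(1-ρ)) = 14.1776/(6 × 0.193237) = 12.2282
P₀ = 1/(6.3492 + 12.2282) = 0.05383
Lq = P₀·a^3·ρ / (3!(1-ρ)²) = 0.053829 × 14.1776 × 0.80676 / (6 × 0.037340) = 2.7481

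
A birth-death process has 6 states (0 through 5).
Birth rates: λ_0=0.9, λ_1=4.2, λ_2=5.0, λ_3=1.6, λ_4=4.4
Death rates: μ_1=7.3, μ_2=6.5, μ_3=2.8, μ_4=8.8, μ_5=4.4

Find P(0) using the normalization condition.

Ratios P(n)/P(0) = (λ₀···λₙ₋₁)/(μ₁···μₙ):
P(1)/P(0) = (0.9)/(7.3) = 0.12329
P(2)/P(0) = (0.9×4.2)/(7.3×6.5) = 0.079663
P(3)/P(0) = (0.9×4.2×5.0)/(7.3×6.5×2.8) = 0.14226
P(4)/P(0) = (0.9×4.2×5.0×1.6)/(7.3×6.5×2.8×8.8) = 0.025865
P(5)/P(0) = (0.9×4.2×5.0×1.6×4.4)/(7.3×6.5×2.8×8.8×4.4) = 0.025865

Normalization: ∑ P(n) = 1
P(0) × (1.0000 + 0.12329 + 0.079663 + 0.14226 + 0.025865 + 0.025865) = 1
P(0) × 1.3969 = 1
P(0) = 1/1.3969 = 0.7159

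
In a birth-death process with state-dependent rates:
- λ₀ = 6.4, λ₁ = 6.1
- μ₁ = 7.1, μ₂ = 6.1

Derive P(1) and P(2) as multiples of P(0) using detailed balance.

Balance equations:
State 0: λ₀P₀ = μ₁P₁ → P₁ = (λ₀/μ₁)P₀ = (6.4/7.1)P₀ = 0.9014P₀
State 1: P₂ = (λ₀λ₁)/(μ₁μ₂)P₀ = (6.4×6.1)/(7.1×6.1)P₀ = 0.9014P₀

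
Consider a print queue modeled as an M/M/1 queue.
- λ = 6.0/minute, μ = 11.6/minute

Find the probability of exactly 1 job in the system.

ρ = λ/μ = 6.0/11.6 = 0.5172
P(n) = (1-ρ)ρⁿ
P(1) = (1-0.5172) × 0.5172^1
P(1) = 0.4828 × 0.5172
P(1) = 0.2497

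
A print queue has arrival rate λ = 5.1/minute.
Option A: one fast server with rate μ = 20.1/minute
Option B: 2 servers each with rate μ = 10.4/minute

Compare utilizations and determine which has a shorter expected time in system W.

Option A: single server μ = 20.1 (M/M/1)
  ρ_A = 5.1/20.1 = 0.2537
  W_A = 1/(μ-λ) = 1/(20.1-5.1) = 1/15.00 = 0.06667

Option B: 2 servers μ = 10.4 (M/M/2)
  ρ_B = λ/(cμ) = 5.1/(2×10.4) = 0.2452
  Offered load a = λ/μ = cρ = 5.1/10.4 = 0.4904
  P₀ = [ Σₙ₌₀^1 aⁿ/n! + a^2/(2!(1-ρ)) ]⁻¹
  Σ = a^0/0! + a^1/1! = 1.0000 + 0.4904 = 1.4904
  a^2/(2!(1-ρ)) = 0.2405/(2 × 0.7548) = 0.1593
  P₀ = 1/(1.4904 + 0.1593) = 0.6062
  Lq = P₀·a^2·ρ / (2!(1-ρ)²) = 0.6062 × 0.2405 × 0.2452 / (2 × 0.5697) = 0.03137
  Wq_B = Lq/λ = 0.031367/5.1 = 0.006150
  W_B = Wq_B + 1/μ = 0.006150 + 0.09615 = 0.1023

Since W_A = 0.06667 < W_B = 0.1023, Option A (single fast server) has the shorter time in system.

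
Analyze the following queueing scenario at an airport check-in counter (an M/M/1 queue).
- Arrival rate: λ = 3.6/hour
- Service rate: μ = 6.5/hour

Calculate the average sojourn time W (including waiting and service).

First, compute utilization: ρ = λ/μ = 3.6/6.5 = 0.5538
For M/M/1: W = 1/(μ-λ)
W = 1/(6.5-3.6) = 1/2.90
W = 0.3448 hours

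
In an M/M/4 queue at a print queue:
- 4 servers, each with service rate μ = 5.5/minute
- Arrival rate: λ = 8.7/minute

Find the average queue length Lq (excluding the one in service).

Traffic intensity: ρ = λ/(cμ) = 8.7/(4×5.5) = 0.3955
Since ρ = 0.3955 < 1, system is stable.
Offered load a = λ/μ = cρ = 8.7/5.5 = 1.5818
P₀ = [ Σₙ₌₀^3 aⁿ/n! + a^4/(4!(1-ρ)) ]⁻¹
Σ = a^0/0! + a^1/1! + a^2/2! + a^3/3! = 1.00000 + 1.58182 + 1.25107 + 0.659657 = 4.4925
a^4/(4!(1-ρ)) = 6.2607/(24 × 0.6045) = 0.4315
P₀ = 1/(4.4925 + 0.4315) = 0.2031
Lq = P₀·a^4·ρ / (4!(1-ρ)²) = 0.20308 × 6.2607 × 0.39545 / (24 × 0.36548) = 0.05732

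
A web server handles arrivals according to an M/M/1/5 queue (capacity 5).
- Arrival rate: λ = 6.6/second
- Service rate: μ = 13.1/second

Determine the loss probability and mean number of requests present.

ρ = λ/μ = 6.6/13.1 = 0.5038
P₀ = (1-ρ)/(1-ρ^(K+1)) = (1-0.5038)/(1-0.5038^6) = 0.49620/0.98365 = 0.5044
P_K = P₀×ρ^K = 0.5044 × 0.5038^5 = 0.5044 × 0.03246 = 0.01637
Blocking probability P_5 = 0.01637 (1.64%)
L = ρ[1 - (K+1)ρ^K + Kρ^(K+1)] / [(1-ρ)(1-ρ^(K+1))]
L = 0.5038 × (1 - 6×0.032456 + 5×0.016351) / ((1 - 0.5038) × (1 - 0.016351)) = 0.9156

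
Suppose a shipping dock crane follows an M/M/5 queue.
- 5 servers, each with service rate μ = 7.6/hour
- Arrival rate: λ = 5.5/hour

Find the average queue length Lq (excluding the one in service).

Traffic intensity: ρ = λ/(cμ) = 5.5/(5×7.6) = 0.1447
Since ρ = 0.1447 < 1, system is stable.
Offered load a = λ/μ = cρ = 5.5/7.6 = 0.7237
P₀ = [ Σₙ₌₀^4 aⁿ/n! + a^5/(5!(1-ρ)) ]⁻¹
Σ = a^0/0! + a^1/1! + a^2/2! + a^3/3! + a^4/4! = 1.0000 + 0.72368 + 0.26186 + 0.063168 + 0.011428 = 2.0601
a^5/(5!(1-ρ)) = 0.1985/(120 × 0.8553) = 0.001934
P₀ = 1/(2.06014 + 0.00193404) = 0.4849
Lq = P₀·a^5·ρ / (5!(1-ρ)²) = 0.4849 × 0.1985 × 0.1447 / (120 × 0.7315) = 0.0001587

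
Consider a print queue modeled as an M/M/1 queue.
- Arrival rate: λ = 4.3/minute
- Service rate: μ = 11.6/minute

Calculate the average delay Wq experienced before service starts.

First, compute utilization: ρ = λ/μ = 4.3/11.6 = 0.3707
For M/M/1: Wq = λ/(μ(μ-λ))
Wq = 4.3/(11.6 × (11.6-4.3))
Wq = 4.3/(11.6 × 7.30)
Wq = 0.05078 minutes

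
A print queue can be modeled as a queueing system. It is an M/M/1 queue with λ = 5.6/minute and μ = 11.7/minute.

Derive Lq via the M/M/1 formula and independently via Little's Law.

Method 1 (direct): Lq = λ²/(μ(μ-λ)) = 31.36/(11.7 × 6.10) = 0.4394

Method 2 (Little's Law):
W = 1/(μ-λ) = 1/6.10 = 0.16393
Wq = W - 1/μ = 0.16393 - 0.085470 = 0.07846
Lq = λWq = 5.6 × 0.07846 = 0.4394 ✔ (matches Method 1)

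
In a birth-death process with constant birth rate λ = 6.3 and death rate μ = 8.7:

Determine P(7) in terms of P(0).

For constant rates: P(n)/P(0) = (λ/μ)^n
P(7)/P(0) = (6.3/8.7)^7 = 0.7241^7 = 0.1044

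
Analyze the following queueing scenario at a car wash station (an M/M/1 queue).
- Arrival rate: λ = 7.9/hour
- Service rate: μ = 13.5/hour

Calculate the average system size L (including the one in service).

ρ = λ/μ = 7.9/13.5 = 0.5852
For M/M/1: L = λ/(μ-λ)
L = 7.9/(13.5-7.9) = 7.9/5.60
L = 1.4107 cars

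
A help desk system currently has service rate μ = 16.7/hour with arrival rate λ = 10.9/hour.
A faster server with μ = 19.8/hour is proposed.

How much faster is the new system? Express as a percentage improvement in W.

System 1: ρ₁ = 10.9/16.7 = 0.6527, W₁ = 1/(16.7-10.9) = 0.17241
System 2: ρ₂ = 10.9/19.8 = 0.5505, W₂ = 1/(19.8-10.9) = 0.11236
Improvement: (W₁-W₂)/W₁ = (0.17241-0.11236)/0.17241 = 34.83%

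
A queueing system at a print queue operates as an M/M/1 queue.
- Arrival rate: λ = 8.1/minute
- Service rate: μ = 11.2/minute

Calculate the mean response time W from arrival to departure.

First, compute utilization: ρ = λ/μ = 8.1/11.2 = 0.7232
For M/M/1: W = 1/(μ-λ)
W = 1/(11.2-8.1) = 1/3.10
W = 0.3226 minutes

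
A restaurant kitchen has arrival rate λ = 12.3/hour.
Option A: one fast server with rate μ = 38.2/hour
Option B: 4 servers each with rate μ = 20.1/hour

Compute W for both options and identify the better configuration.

Option A: single server μ = 38.2 (M/M/1)
  ρ_A = 12.3/38.2 = 0.3220
  W_A = 1/(μ-λ) = 1/(38.2-12.3) = 1/25.90 = 0.03861

Option B: 4 servers μ = 20.1 (M/M/4)
  ρ_B = λ/(cμ) = 12.3/(4×20.1) = 0.1530
  Offered load a = λ/μ = cρ = 12.3/20.1 = 0.6119
  P₀ = [ Σₙ₌₀^3 aⁿ/n! + a^4/(4!(1-ρ)) ]⁻¹
  Σ = a^0/0! + a^1/1! + a^2/2! + a^3/3! = 1.0000 + 0.61194 + 0.18724 + 0.038192 = 1.8374
  a^4/(4!(1-ρ)) = 0.14023/(24 × 0.84701) = 0.006898
  P₀ = 1/(1.8374 + 0.006898) = 0.5422
  Lq = P₀·a^4·ρ / (4!(1-ρ)²) = 0.54222 × 0.14023 × 0.15299 / (24 × 0.71743) = 0.0006756
  Wq_B = Lq/λ = 0.00067557/12.3 = 0.000054924
  W_B = Wq_B + 1/μ = 0.000054924 + 0.049751 = 0.04981

Since W_A = 0.03861 < W_B = 0.04981, Option A (single fast server) has the shorter time in system.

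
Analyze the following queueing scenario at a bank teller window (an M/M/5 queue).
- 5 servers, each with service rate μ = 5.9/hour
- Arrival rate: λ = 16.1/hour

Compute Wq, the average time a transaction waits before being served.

Traffic intensity: ρ = λ/(cμ) = 16.1/(5×5.9) = 0.5458
Since ρ = 0.5458 < 1, system is stable.
Offered load a = λ/μ = cρ = 16.1/5.9 = 2.7288
P₀ = [ Σₙ₌₀^4 aⁿ/n! + a^5/(5!(1-ρ)) ]⁻¹
Σ = a^0/0! + a^1/1! + a^2/2! + a^3/3! + a^4/4! = 1.0000 + 2.7288 + 3.7232 + 3.3867 + 2.3104 = 13.1491
a^5/(5!(1-ρ)) = 151.3106/(120 × 0.45424) = 2.7759
P₀ = 1/(13.1491 + 2.7759) = 0.06279
Lq = P₀·a^5·ρ / (5!(1-ρ)²) = 0.062794 × 151.3106 × 0.54576 / (120 × 0.20633) = 0.2094
Wq = Lq/λ = 0.2094/16.1 = 0.01301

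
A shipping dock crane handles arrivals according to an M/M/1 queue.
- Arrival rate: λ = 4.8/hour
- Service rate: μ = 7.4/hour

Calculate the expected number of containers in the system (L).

ρ = λ/μ = 4.8/7.4 = 0.6486
For M/M/1: L = λ/(μ-λ)
L = 4.8/(7.4-4.8) = 4.8/2.60
L = 1.8462 containers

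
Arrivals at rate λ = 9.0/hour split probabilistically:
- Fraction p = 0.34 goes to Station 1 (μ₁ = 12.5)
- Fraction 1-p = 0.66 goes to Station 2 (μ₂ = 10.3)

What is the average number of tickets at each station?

Effective rates: λ₁ = 9.0×0.34 = 3.06, λ₂ = 9.0×0.66 = 5.94
Station 1: ρ₁ = 3.06/12.5 = 0.2448, L₁ = ρ₁/(1-ρ₁) = 0.2448/(1-0.2448) = 0.3242
Station 2: ρ₂ = 5.94/10.3 = 0.5767, L₂ = ρ₂/(1-ρ₂) = 0.5767/(1-0.5767) = 1.3624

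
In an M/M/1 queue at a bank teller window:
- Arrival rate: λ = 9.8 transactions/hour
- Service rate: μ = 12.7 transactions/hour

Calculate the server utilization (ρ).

Server utilization: ρ = λ/μ
ρ = 9.8/12.7 = 0.7717
The server is busy 77.17% of the time.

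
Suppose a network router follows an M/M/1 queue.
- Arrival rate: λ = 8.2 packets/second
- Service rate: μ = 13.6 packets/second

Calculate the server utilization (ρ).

Server utilization: ρ = λ/μ
ρ = 8.2/13.6 = 0.6029
The server is busy 60.29% of the time.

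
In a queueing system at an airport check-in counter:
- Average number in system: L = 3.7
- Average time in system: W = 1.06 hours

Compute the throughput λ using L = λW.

Little's Law: L = λW, so λ = L/W
λ = 3.7/1.06 = 3.4906 passengers/hour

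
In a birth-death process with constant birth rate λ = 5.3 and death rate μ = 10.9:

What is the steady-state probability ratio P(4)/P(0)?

For constant rates: P(n)/P(0) = (λ/μ)^n
P(4)/P(0) = (5.3/10.9)^4 = 0.48624^4 = 0.05590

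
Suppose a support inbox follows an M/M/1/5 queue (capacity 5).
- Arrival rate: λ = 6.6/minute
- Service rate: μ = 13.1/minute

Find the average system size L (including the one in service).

ρ = λ/μ = 6.6/13.1 = 0.5038
P₀ = (1-ρ)/(1-ρ^(K+1)) = (1-0.5038)/(1-0.5038^6) = 0.49620/0.98365 = 0.5044
P_K = P₀×ρ^K = 0.5044 × 0.5038^5 = 0.5044 × 0.03246 = 0.01637
L = ρ[1 - (K+1)ρ^K + Kρ^(K+1)] / [(1-ρ)(1-ρ^(K+1))]
L = 0.5038 × (1 - 6×0.032456 + 5×0.016351) / ((1 - 0.5038) × (1 - 0.016351)) = 0.9156 emails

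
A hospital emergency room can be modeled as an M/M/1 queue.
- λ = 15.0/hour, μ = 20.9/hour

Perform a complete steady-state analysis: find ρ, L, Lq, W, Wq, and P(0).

Step 1: ρ = λ/μ = 15.0/20.9 = 0.7177
Step 2: L = λ/(μ-λ) = 15.0/5.90 = 2.5424
Step 3: Lq = λ²/(μ(μ-λ)) = 225.00/(20.9×5.90) = 1.8247
Step 4: W = 1/(μ-λ) = 1/5.90 = 0.169492
Step 5: Wq = λ/(μ(μ-λ)) = 15.0/(20.9×5.90) = 0.1216
Step 6: P(0) = 1-ρ = 0.2823
Verify: L = λW = 15.0×0.169492 = 2.5424 ✔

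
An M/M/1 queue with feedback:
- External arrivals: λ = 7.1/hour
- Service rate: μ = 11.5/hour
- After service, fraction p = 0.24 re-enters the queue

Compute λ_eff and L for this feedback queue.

Effective arrival rate: λ_eff = λ/(1-p) = 7.1/(1-0.24) = 7.1/0.76 = 9.3421
ρ = λ_eff/μ = 9.3421/11.5 = 0.812357
L = ρ/(1-ρ) = 0.812357/(1-0.812357) = 4.3293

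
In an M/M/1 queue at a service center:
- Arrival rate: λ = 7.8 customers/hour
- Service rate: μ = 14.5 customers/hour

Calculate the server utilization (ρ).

Server utilization: ρ = λ/μ
ρ = 7.8/14.5 = 0.5379
The server is busy 53.79% of the time.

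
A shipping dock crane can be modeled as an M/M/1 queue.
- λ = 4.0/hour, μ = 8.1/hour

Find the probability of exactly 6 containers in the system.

ρ = λ/μ = 4.0/8.1 = 0.49383
P(n) = (1-ρ)ρⁿ
P(6) = (1-0.49383) × 0.49383^6
P(6) = 0.50617 × 0.014503
P(6) = 0.007341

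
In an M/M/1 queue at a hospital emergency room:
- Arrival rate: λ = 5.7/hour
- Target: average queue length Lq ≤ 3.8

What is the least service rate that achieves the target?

For M/M/1: Lq = λ²/(μ(μ-λ))
Need Lq ≤ 3.8, i.e. μ(μ-λ) ≥ λ²/3.8
μ² - 5.7μ - 32.49/3.8 ≥ 0  →  μ² - 5.7μ - 8.5500 ≥ 0
Quadratic formula (positive root): μ = [λ + √(λ² + 4×8.5500)]/2
Discriminant: 32.49 + 4×8.5500 = 66.6900, √66.6900 = 8.1664
μ ≥ (5.7 + 8.1664)/2 = 6.9332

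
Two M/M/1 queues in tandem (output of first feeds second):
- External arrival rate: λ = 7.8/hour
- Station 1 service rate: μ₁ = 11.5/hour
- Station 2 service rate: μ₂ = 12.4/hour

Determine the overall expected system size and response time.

By Jackson's theorem, each station behaves as independent M/M/1.
Station 1: ρ₁ = 7.8/11.5 = 0.6783, L₁ = ρ₁/(1-ρ₁) = λ/(μ₁-λ) = 7.8/3.70 = 2.1081
Station 2: ρ₂ = 7.8/12.4 = 0.6290, L₂ = ρ₂/(1-ρ₂) = λ/(μ₂-λ) = 7.8/4.60 = 1.6957
Total: L = L₁ + L₂ = 2.1081 + 1.6957 = 3.8038
W = L/λ = 3.8038/7.8 = 0.4877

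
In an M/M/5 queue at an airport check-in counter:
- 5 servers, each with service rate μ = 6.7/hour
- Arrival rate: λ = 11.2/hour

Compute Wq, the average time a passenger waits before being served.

Traffic intensity: ρ = λ/(cμ) = 11.2/(5×6.7) = 0.3343
Since ρ = 0.3343 < 1, system is stable.
Offered load a = λ/μ = cρ = 11.2/6.7 = 1.6716
P₀ = [ Σₙ₌₀^4 aⁿ/n! + a^5/(5!(1-ρ)) ]⁻¹
Σ = a^0/0! + a^1/1! + a^2/2! + a^3/3! + a^4/4! = 1.0000 + 1.6716 + 1.3972 + 0.7785 + 0.3254 = 5.1727
a^5/(5!(1-ρ)) = 13.0532/(120 × 0.6657) = 0.1634
P₀ = 1/(5.1727 + 0.1634) = 0.1874
Lq = P₀·a^5·ρ / (5!(1-ρ)²) = 0.1874 × 13.0532 × 0.3343 / (120 × 0.4431) = 0.01538
Wq = Lq/λ = 0.01538/11.2 = 0.001373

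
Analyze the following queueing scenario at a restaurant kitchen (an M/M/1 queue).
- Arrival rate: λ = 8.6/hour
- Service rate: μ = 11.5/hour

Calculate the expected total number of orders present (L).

ρ = λ/μ = 8.6/11.5 = 0.7478
For M/M/1: L = λ/(μ-λ)
L = 8.6/(11.5-8.6) = 8.6/2.90
L = 2.9655 orders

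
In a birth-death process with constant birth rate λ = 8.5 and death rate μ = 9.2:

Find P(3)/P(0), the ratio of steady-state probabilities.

For constant rates: P(n)/P(0) = (λ/μ)^n
P(3)/P(0) = (8.5/9.2)^3 = 0.92391^3 = 0.7887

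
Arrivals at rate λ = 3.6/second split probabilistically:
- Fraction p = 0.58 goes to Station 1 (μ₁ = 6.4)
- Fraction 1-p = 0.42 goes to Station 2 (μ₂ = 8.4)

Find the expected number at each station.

Effective rates: λ₁ = 3.6×0.58 = 2.088, λ₂ = 3.6×0.42 = 1.512
Station 1: ρ₁ = 2.088/6.4 = 0.32625, L₁ = ρ₁/(1-ρ₁) = 0.32625/(1-0.32625) = 0.4842
Station 2: ρ₂ = 1.512/8.4 = 0.1800, L₂ = ρ₂/(1-ρ₂) = 0.1800/(1-0.1800) = 0.2195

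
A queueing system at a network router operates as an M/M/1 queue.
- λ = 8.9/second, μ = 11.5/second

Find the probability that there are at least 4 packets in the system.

ρ = λ/μ = 8.9/11.5 = 0.7739
P(N ≥ n) = ρⁿ
P(N ≥ 4) = 0.7739^4
P(N ≥ 4) = 0.3587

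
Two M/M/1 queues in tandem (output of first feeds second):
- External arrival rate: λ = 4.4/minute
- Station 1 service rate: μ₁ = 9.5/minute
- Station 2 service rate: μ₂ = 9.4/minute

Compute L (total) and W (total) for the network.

By Jackson's theorem, each station behaves as independent M/M/1.
Station 1: ρ₁ = 4.4/9.5 = 0.4632, L₁ = ρ₁/(1-ρ₁) = λ/(μ₁-λ) = 4.4/5.10 = 0.8627
Station 2: ρ₂ = 4.4/9.4 = 0.4681, L₂ = ρ₂/(1-ρ₂) = λ/(μ₂-λ) = 4.4/5.00 = 0.8800
Total: L = L₁ + L₂ = 0.8627 + 0.8800 = 1.7427
W = L/λ = 1.7427/4.4 = 0.3961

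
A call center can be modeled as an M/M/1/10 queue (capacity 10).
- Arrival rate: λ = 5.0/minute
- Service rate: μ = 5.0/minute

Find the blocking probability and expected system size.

ρ = λ/μ = 5.0/5.0 = 1 exactly.
With ρ = 1 the usual (1-ρ)/(1-ρ^(K+1)) form is 0/0; instead every state 0..K is equally likely.
P₀ = 1/(K+1) = 1/11 = 0.09091
P_K = P₀×ρ^K = P₀ = 0.09091
Blocking probability P_10 = 0.09091 (9.09%)
L = K/2 = 10/2 = 5.0000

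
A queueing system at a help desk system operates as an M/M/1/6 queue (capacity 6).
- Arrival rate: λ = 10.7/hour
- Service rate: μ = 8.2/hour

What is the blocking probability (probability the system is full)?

ρ = λ/μ = 10.7/8.2 = 1.30488
P₀ = (1-ρ)/(1-ρ^(K+1)) = (1-1.30488)/(1-1.30488^7) = -0.3049/-5.4416 = 0.05603
P_K = P₀×ρ^K = 0.05603 × 1.30488^6 = 0.05603 × 4.9365 = 0.2766
Blocking probability = 27.66%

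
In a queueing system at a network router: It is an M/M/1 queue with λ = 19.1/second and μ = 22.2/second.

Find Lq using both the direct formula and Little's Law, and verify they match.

Method 1 (direct): Lq = λ²/(μ(μ-λ)) = 364.81/(22.2 × 3.10) = 5.3009

Method 2 (Little's Law):
W = 1/(μ-λ) = 1/3.10 = 0.322581
Wq = W - 1/μ = 0.322581 - 0.0450450 = 0.277536
Lq = λWq = 19.1 × 0.277536 = 5.3009 ✔ (matches Method 1)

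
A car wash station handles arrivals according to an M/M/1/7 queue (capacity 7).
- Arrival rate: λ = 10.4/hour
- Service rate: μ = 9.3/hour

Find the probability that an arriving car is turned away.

ρ = λ/μ = 10.4/9.3 = 1.11828
P₀ = (1-ρ)/(1-ρ^(K+1)) = (1-1.11828)/(1-1.11828^8) = -0.118280/-1.44571 = 0.08181
P_K = P₀×ρ^K = 0.08181 × 1.11828^7 = 0.08181 × 2.1870 = 0.1789
Blocking probability = 17.89%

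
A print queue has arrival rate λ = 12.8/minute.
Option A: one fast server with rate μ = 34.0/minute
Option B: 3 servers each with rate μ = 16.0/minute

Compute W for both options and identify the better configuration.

Option A: single server μ = 34.0 (M/M/1)
  ρ_A = 12.8/34.0 = 0.3765
  W_A = 1/(μ-λ) = 1/(34.0-12.8) = 1/21.20 = 0.04717

Option B: 3 servers μ = 16.0 (M/M/3)
  ρ_B = λ/(cμ) = 12.8/(3×16.0) = 0.2667
  Offered load a = λ/μ = cρ = 12.8/16.0 = 0.8000
  P₀ = [ Σₙ₌₀^2 aⁿ/n! + a^3/(3!(1-ρ)) ]⁻¹
  Σ = a^0/0! + a^1/1! + a^2/2! = 1.0000 + 0.8000 + 0.3200 = 2.1200
  a^3/(3!(1-ρ)) = 0.5120/(6 × 0.7333) = 0.1164
  P₀ = 1/(2.1200 + 0.11636) = 0.4472
  Lq = P₀·a^3·ρ / (3!(1-ρ)²) = 0.4472 × 0.5120 × 0.2667 / (6 × 0.5378) = 0.01892
  Wq_B = Lq/λ = 0.01892/12.8 = 0.001478
  W_B = Wq_B + 1/μ = 0.001478 + 0.06250 = 0.06398

Since W_A = 0.04717 < W_B = 0.06398, Option A (single fast server) has the shorter time in system.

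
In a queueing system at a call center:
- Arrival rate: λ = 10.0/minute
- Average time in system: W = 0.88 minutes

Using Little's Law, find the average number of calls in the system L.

Little's Law: L = λW
L = 10.0 × 0.88 = 8.8000 calls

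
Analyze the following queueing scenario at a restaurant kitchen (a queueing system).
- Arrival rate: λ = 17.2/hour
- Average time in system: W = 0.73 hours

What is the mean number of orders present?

Little's Law: L = λW
L = 17.2 × 0.73 = 12.5560 orders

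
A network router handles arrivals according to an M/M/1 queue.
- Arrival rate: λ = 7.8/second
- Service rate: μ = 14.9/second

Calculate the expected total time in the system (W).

First, compute utilization: ρ = λ/μ = 7.8/14.9 = 0.5235
For M/M/1: W = 1/(μ-λ)
W = 1/(14.9-7.8) = 1/7.10
W = 0.1408 seconds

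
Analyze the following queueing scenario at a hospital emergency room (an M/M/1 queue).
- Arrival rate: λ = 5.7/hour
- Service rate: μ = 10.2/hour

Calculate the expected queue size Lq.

ρ = λ/μ = 5.7/10.2 = 0.5588
For M/M/1: Lq = λ²/(μ(μ-λ))
Lq = 32.49/(10.2 × 4.50)
Lq = 0.7078 patients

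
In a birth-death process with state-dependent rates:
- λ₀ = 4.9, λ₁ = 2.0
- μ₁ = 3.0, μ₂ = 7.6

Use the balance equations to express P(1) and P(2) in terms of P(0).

Balance equations:
State 0: λ₀P₀ = μ₁P₁ → P₁ = (λ₀/μ₁)P₀ = (4.9/3.0)P₀ = 1.6333P₀
State 1: P₂ = (λ₀λ₁)/(μ₁μ₂)P₀ = (4.9×2.0)/(3.0×7.6)P₀ = 0.4298P₀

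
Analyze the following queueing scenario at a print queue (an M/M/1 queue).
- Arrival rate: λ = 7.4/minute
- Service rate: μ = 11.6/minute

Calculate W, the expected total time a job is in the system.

First, compute utilization: ρ = λ/μ = 7.4/11.6 = 0.6379
For M/M/1: W = 1/(μ-λ)
W = 1/(11.6-7.4) = 1/4.20
W = 0.2381 minutes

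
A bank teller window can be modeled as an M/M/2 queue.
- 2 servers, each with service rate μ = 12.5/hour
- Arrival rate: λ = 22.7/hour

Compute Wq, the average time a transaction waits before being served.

Traffic intensity: ρ = λ/(cμ) = 22.7/(2×12.5) = 0.9080
Since ρ = 0.9080 < 1, system is stable.
Offered load a = λ/μ = cρ = 22.7/12.5 = 1.8160
P₀ = [ Σₙ₌₀^1 aⁿ/n! + a^2/(2!(1-ρ)) ]⁻¹
Σ = a^0/0! + a^1/1! = 1.0000 + 1.8160 = 2.8160
a^2/(2!(1-ρ)) = 3.297856/(2 × 0.09200000) = 17.9231
P₀ = 1/(2.8160 + 17.9231) = 0.04822
Lq = P₀·a^2·ρ / (2!(1-ρ)²) = 0.0482180 × 3.29786 × 0.908000 / (2 × 0.00846400) = 8.5295
Wq = Lq/λ = 8.5295/22.7 = 0.3757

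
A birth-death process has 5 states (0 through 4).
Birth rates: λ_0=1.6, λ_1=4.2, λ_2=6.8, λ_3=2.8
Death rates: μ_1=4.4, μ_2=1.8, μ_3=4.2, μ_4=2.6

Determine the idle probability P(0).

Ratios P(n)/P(0) = (λ₀···λₙ₋₁)/(μ₁···μₙ):
P(1)/P(0) = (1.6)/(4.4) = 0.363636
P(2)/P(0) = (1.6×4.2)/(4.4×1.8) = 0.848485
P(3)/P(0) = (1.6×4.2×6.8)/(4.4×1.8×4.2) = 1.37374
P(4)/P(0) = (1.6×4.2×6.8×2.8)/(4.4×1.8×4.2×2.6) = 1.47941

Normalization: ∑ P(n) = 1
P(0) × (1.00000 + 0.363636 + 0.848485 + 1.37374 + 1.47941) = 1
P(0) × 5.0653 = 1
P(0) = 1/5.0653 = 0.1974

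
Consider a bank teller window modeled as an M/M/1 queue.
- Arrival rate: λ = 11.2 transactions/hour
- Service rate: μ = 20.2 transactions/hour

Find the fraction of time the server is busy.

Server utilization: ρ = λ/μ
ρ = 11.2/20.2 = 0.5545
The server is busy 55.45% of the time.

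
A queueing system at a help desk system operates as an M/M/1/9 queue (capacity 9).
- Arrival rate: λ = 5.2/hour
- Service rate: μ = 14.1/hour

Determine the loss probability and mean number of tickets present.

ρ = λ/μ = 5.2/14.1 = 0.368794
P₀ = (1-ρ)/(1-ρ^(K+1)) = (1-0.368794)/(1-0.368794^10) = 0.6312/1.0000 = 0.6312
P_K = P₀×ρ^K = 0.6312 × 0.368794^9 = 0.6312 × 0.0001262 = 0.00007966
Blocking probability P_9 = 0.00007966 (0.007966%)
L = ρ[1 - (K+1)ρ^K + Kρ^(K+1)] / [(1-ρ)(1-ρ^(K+1))]
L = 0.368794 × (1 - 10×0.0001262 + 9×0.00004654) / ((1 - 0.368794) × (1 - 0.00004654)) = 0.5838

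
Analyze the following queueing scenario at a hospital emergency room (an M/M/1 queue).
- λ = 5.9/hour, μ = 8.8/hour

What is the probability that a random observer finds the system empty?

ρ = λ/μ = 5.9/8.8 = 0.6705
P(0) = 1 - ρ = 1 - 0.6705 = 0.3295
The server is idle 32.95% of the time.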